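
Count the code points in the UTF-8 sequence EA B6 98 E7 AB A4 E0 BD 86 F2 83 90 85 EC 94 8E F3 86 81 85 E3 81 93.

7

Byte at offset 0: 0xEA = 11101010 → 3-byte char (#1). Advance 3.
Byte at offset 3: 0xE7 = 11100111 → 3-byte char (#2). Advance 3.
Byte at offset 6: 0xE0 = 11100000 → 3-byte char (#3). Advance 3.
Byte at offset 9: 0xF2 = 11110010 → 4-byte char (#4). Advance 4.
Byte at offset 13: 0xEC = 11101100 → 3-byte char (#5). Advance 3.
Byte at offset 16: 0xF3 = 11110011 → 4-byte char (#6). Advance 4.
Byte at offset 20: 0xE3 = 11100011 → 3-byte char (#7). Advance 3.
Reached end at offset 23 after 7 code points.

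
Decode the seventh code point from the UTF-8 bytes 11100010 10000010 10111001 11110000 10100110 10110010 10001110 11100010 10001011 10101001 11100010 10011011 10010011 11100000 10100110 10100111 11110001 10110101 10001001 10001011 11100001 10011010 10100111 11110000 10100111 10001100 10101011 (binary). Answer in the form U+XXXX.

U+16A7

Offset 0: leading byte 0xE2 = 11100010 → 3-byte char #1 = E2 82 B9.
Offset 3: leading byte 0xF0 = 11110000 → 4-byte char #2 = F0 A6 B2 8E.
Offset 7: leading byte 0xE2 = 11100010 → 3-byte char #3 = E2 8B A9.
Offset 10: leading byte 0xE2 = 11100010 → 3-byte char #4 = E2 9B 93.
Offset 13: leading byte 0xE0 = 11100000 → 3-byte char #5 = E0 A6 A7.
Offset 16: leading byte 0xF1 = 11110001 → 4-byte char #6 = F1 B5 89 8B.
Offset 20: leading byte 0xE1 = 11100001 → 3-byte char #7 = E1 9A A7.
Leading byte 0xE1 = 11100001 matches 1110xxxx → 3-byte sequence.
Byte 1: 0xE1 = 11100001, payload 0001 (4 bits).
Byte 2: 0x9A = 10011010 (10xxxxxx ✓), payload 011010.
Byte 3: 0xA7 = 10100111 (10xxxxxx ✓), payload 100111.
Concatenate: 0001011010100111 = 0x16A7 (16 bits → U+16A7).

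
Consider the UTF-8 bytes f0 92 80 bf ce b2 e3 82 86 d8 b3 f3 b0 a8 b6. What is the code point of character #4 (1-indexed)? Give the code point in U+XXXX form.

Offset 0: leading byte 0xF0 = 11110000 → 4-byte char #1 = F0 92 80 BF.
Offset 4: leading byte 0xCE = 11001110 → 2-byte char #2 = CE B2.
Offset 6: leading byte 0xE3 = 11100011 → 3-byte char #3 = E3 82 86.
Offset 9: leading byte 0xD8 = 11011000 → 2-byte char #4 = D8 B3.
Leading byte 0xD8 = 11011000 matches 110xxxxx → 2-byte sequence.
Byte 1: 0xD8 = 11011000, payload 11000 (5 bits).
Byte 2: 0xB3 = 10110011 (10xxxxxx ✓), payload 110011.
Concatenate: 11000110011 = 0x633 (11 bits → U+0633).

U+0633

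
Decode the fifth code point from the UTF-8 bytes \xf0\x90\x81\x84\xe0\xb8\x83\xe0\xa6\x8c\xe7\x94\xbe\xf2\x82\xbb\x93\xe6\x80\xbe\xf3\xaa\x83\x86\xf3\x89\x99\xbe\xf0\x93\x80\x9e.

Offset 0: leading byte 0xF0 = 11110000 → 4-byte char #1 = F0 90 81 84.
Offset 4: leading byte 0xE0 = 11100000 → 3-byte char #2 = E0 B8 83.
Offset 7: leading byte 0xE0 = 11100000 → 3-byte char #3 = E0 A6 8C.
Offset 10: leading byte 0xE7 = 11100111 → 3-byte char #4 = E7 94 BE.
Offset 13: leading byte 0xF2 = 11110010 → 4-byte char #5 = F2 82 BB 93.
Leading byte 0xF2 = 11110010 matches 11110xxx → 4-byte sequence.
Byte 1: 0xF2 = 11110010, payload 010 (3 bits).
Byte 2: 0x82 = 10000010 (10xxxxxx ✓), payload 000010.
Byte 3: 0xBB = 10111011 (10xxxxxx ✓), payload 111011.
Byte 4: 0x93 = 10010011 (10xxxxxx ✓), payload 010011.
Concatenate: 010000010111011010011 = 0x82ED3 (21 bits → U+82ED3).

U+82ED3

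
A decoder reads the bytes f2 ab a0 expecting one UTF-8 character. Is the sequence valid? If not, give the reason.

invalid (sequence truncated)

Leading byte 0xF2 = 11110010 → 4-byte form, but only 3 bytes are present.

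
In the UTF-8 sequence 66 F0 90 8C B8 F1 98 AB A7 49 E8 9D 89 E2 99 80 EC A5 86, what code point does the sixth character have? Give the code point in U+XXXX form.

U+2640

Offset 0: leading byte 0x66 = 01100110 → 1-byte char #1 = 66.
Offset 1: leading byte 0xF0 = 11110000 → 4-byte char #2 = F0 90 8C B8.
Offset 5: leading byte 0xF1 = 11110001 → 4-byte char #3 = F1 98 AB A7.
Offset 9: leading byte 0x49 = 01001001 → 1-byte char #4 = 49.
Offset 10: leading byte 0xE8 = 11101000 → 3-byte char #5 = E8 9D 89.
Offset 13: leading byte 0xE2 = 11100010 → 3-byte char #6 = E2 99 80.
Leading byte 0xE2 = 11100010 matches 1110xxxx → 3-byte sequence.
Byte 1: 0xE2 = 11100010, payload 0010 (4 bits).
Byte 2: 0x99 = 10011001 (10xxxxxx ✓), payload 011001.
Byte 3: 0x80 = 10000000 (10xxxxxx ✓), payload 000000.
Concatenate: 0010011001000000 = 0x2640 (16 bits → U+2640).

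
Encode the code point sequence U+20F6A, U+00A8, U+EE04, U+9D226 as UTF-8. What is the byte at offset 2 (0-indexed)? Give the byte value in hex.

0xBD

U+20F6A → 4-byte form F0 A0 BD AA at offsets 0–3.
Offset 2 falls in char 1's range; it's byte 3 of F0 A0 BD AA = 0xBD.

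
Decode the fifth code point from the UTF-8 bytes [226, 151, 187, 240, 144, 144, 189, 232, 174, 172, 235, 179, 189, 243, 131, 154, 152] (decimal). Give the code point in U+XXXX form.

Offset 0: leading byte 0xE2 = 11100010 → 3-byte char #1 = E2 97 BB.
Offset 3: leading byte 0xF0 = 11110000 → 4-byte char #2 = F0 90 90 BD.
Offset 7: leading byte 0xE8 = 11101000 → 3-byte char #3 = E8 AE AC.
Offset 10: leading byte 0xEB = 11101011 → 3-byte char #4 = EB B3 BD.
Offset 13: leading byte 0xF3 = 11110011 → 4-byte char #5 = F3 83 9A 98.
Leading byte 0xF3 = 11110011 matches 11110xxx → 4-byte sequence.
Byte 1: 0xF3 = 11110011, payload 011 (3 bits).
Byte 2: 0x83 = 10000011 (10xxxxxx ✓), payload 000011.
Byte 3: 0x9A = 10011010 (10xxxxxx ✓), payload 011010.
Byte 4: 0x98 = 10011000 (10xxxxxx ✓), payload 011000.
Concatenate: 011000011011010011000 = 0xC3698 (21 bits → U+C3698).

U+C3698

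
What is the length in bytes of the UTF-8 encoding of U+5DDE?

U+5DDE = 0x5DDE. UTF-8 uses 1 byte below 0x80, 2 below 0x800, 3 below 0x10000, 4 up to 0x10FFFF. 0x5DDE is in U+0800–U+FFFF → 3 bytes.

3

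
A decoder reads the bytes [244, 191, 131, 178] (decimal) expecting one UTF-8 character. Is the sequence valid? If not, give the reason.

invalid (encodes a value above U+10FFFF)

Leading byte 0xF4 = 11110100 → 4-byte form.
Payload = 0x13F0F2, which exceeds U+10FFFF, the maximum Unicode code point. (Leading bytes F5–FF, or F4 followed by ≥ 0x90, are invalid.)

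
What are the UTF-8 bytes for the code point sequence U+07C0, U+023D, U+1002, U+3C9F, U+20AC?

DF 80 C8 BD E1 80 82 E3 B2 9F E2 82 AC

U+07C0: 2-byte form → DF 80.
U+023D: 2-byte form → C8 BD.
U+1002: 3-byte form → E1 80 82.
U+3C9F: 3-byte form → E3 B2 9F.
U+20AC: 3-byte form → E2 82 AC.
Concatenated (13 bytes): DF 80 C8 BD E1 80 82 E3 B2 9F E2 82 AC.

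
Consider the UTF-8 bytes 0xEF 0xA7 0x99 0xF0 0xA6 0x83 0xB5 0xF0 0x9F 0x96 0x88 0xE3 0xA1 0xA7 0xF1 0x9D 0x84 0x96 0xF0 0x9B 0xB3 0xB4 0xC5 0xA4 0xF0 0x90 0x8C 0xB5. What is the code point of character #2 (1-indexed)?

U+260F5

Offset 0: leading byte 0xEF = 11101111 → 3-byte char #1 = EF A7 99.
Offset 3: leading byte 0xF0 = 11110000 → 4-byte char #2 = F0 A6 83 B5.
Leading byte 0xF0 = 11110000 matches 11110xxx → 4-byte sequence.
Byte 1: 0xF0 = 11110000, payload 000 (3 bits).
Byte 2: 0xA6 = 10100110 (10xxxxxx ✓), payload 100110.
Byte 3: 0x83 = 10000011 (10xxxxxx ✓), payload 000011.
Byte 4: 0xB5 = 10110101 (10xxxxxx ✓), payload 110101.
Concatenate: 000100110000011110101 = 0x260F5 (21 bits → U+260F5).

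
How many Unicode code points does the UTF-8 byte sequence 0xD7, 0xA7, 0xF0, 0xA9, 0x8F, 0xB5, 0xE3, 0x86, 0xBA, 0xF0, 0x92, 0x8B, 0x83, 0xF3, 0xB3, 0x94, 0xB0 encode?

Byte at offset 0: 0xD7 = 11010111 → 2-byte char (#1). Advance 2.
Byte at offset 2: 0xF0 = 11110000 → 4-byte char (#2). Advance 4.
Byte at offset 6: 0xE3 = 11100011 → 3-byte char (#3). Advance 3.
Byte at offset 9: 0xF0 = 11110000 → 4-byte char (#4). Advance 4.
Byte at offset 13: 0xF3 = 11110011 → 4-byte char (#5). Advance 4.
Reached end at offset 17 after 5 code points.

5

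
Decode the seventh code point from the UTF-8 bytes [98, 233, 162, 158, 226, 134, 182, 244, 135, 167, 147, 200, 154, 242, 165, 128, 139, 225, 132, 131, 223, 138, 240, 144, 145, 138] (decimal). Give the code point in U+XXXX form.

Offset 0: leading byte 0x62 = 01100010 → 1-byte char #1 = 62.
Offset 1: leading byte 0xE9 = 11101001 → 3-byte char #2 = E9 A2 9E.
Offset 4: leading byte 0xE2 = 11100010 → 3-byte char #3 = E2 86 B6.
Offset 7: leading byte 0xF4 = 11110100 → 4-byte char #4 = F4 87 A7 93.
Offset 11: leading byte 0xC8 = 11001000 → 2-byte char #5 = C8 9A.
Offset 13: leading byte 0xF2 = 11110010 → 4-byte char #6 = F2 A5 80 8B.
Offset 17: leading byte 0xE1 = 11100001 → 3-byte char #7 = E1 84 83.
Leading byte 0xE1 = 11100001 matches 1110xxxx → 3-byte sequence.
Byte 1: 0xE1 = 11100001, payload 0001 (4 bits).
Byte 2: 0x84 = 10000100 (10xxxxxx ✓), payload 000100.
Byte 3: 0x83 = 10000011 (10xxxxxx ✓), payload 000011.
Concatenate: 0001000100000011 = 0x1103 (16 bits → U+1103).

U+1103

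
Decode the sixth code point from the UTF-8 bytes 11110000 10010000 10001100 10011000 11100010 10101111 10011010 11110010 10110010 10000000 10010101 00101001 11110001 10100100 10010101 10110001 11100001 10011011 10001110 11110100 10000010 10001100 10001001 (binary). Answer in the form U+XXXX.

U+16CE

Offset 0: leading byte 0xF0 = 11110000 → 4-byte char #1 = F0 90 8C 98.
Offset 4: leading byte 0xE2 = 11100010 → 3-byte char #2 = E2 AF 9A.
Offset 7: leading byte 0xF2 = 11110010 → 4-byte char #3 = F2 B2 80 95.
Offset 11: leading byte 0x29 = 00101001 → 1-byte char #4 = 29.
Offset 12: leading byte 0xF1 = 11110001 → 4-byte char #5 = F1 A4 95 B1.
Offset 16: leading byte 0xE1 = 11100001 → 3-byte char #6 = E1 9B 8E.
Leading byte 0xE1 = 11100001 matches 1110xxxx → 3-byte sequence.
Byte 1: 0xE1 = 11100001, payload 0001 (4 bits).
Byte 2: 0x9B = 10011011 (10xxxxxx ✓), payload 011011.
Byte 3: 0x8E = 10001110 (10xxxxxx ✓), payload 001110.
Concatenate: 0001011011001110 = 0x16CE (16 bits → U+16CE).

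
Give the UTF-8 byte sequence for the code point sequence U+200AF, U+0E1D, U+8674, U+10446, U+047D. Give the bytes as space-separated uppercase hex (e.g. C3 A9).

U+200AF: 4-byte form → F0 A0 82 AF.
U+0E1D: 3-byte form → E0 B8 9D.
U+8674: 3-byte form → E8 99 B4.
U+10446: 4-byte form → F0 90 91 86.
U+047D: 2-byte form → D1 BD.
Concatenated (16 bytes): F0 A0 82 AF E0 B8 9D E8 99 B4 F0 90 91 86 D1 BD.

F0 A0 82 AF E0 B8 9D E8 99 B4 F0 90 91 86 D1 BD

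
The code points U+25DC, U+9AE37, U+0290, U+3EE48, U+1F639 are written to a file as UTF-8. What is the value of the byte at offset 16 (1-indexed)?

1-indexed offset 16 is 0-indexed offset 15.
U+25DC → 3-byte form E2 97 9C at offsets 0–2.
U+9AE37 → 4-byte form F2 9A B8 B7 at offsets 3–6.
U+0290 → 2-byte form CA 90 at offsets 7–8.
U+3EE48 → 4-byte form F0 BE B9 88 at offsets 9–12.
U+1F639 → 4-byte form F0 9F 98 B9 at offsets 13–16.
Offset 15 falls in char 5's range; it's byte 3 of F0 9F 98 B9 = 0x98.

0x98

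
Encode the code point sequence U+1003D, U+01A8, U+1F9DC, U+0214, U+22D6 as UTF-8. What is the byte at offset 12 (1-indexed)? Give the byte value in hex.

0x94

1-indexed offset 12 is 0-indexed offset 11.
U+1003D → 4-byte form F0 90 80 BD at offsets 0–3.
U+01A8 → 2-byte form C6 A8 at offsets 4–5.
U+1F9DC → 4-byte form F0 9F A7 9C at offsets 6–9.
U+0214 → 2-byte form C8 94 at offsets 10–11.
Offset 11 falls in char 4's range; it's byte 2 of C8 94 = 0x94.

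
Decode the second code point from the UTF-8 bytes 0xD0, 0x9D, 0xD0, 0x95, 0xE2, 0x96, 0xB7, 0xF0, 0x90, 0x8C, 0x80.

U+0415

Offset 0: leading byte 0xD0 = 11010000 → 2-byte char #1 = D0 9D.
Offset 2: leading byte 0xD0 = 11010000 → 2-byte char #2 = D0 95.
Leading byte 0xD0 = 11010000 matches 110xxxxx → 2-byte sequence.
Byte 1: 0xD0 = 11010000, payload 10000 (5 bits).
Byte 2: 0x95 = 10010101 (10xxxxxx ✓), payload 010101.
Concatenate: 10000010101 = 0x415 (11 bits → U+0415).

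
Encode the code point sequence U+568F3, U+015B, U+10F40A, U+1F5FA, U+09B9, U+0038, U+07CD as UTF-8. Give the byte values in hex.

U+568F3: 4-byte form → F1 96 A3 B3.
U+015B: 2-byte form → C5 9B.
U+10F40A: 4-byte form → F4 8F 90 8A.
U+1F5FA: 4-byte form → F0 9F 97 BA.
U+09B9: 3-byte form → E0 A6 B9.
U+0038: 1-byte form → 38.
U+07CD: 2-byte form → DF 8D.
Concatenated (20 bytes): F1 96 A3 B3 C5 9B F4 8F 90 8A F0 9F 97 BA E0 A6 B9 38 DF 8D.

F1 96 A3 B3 C5 9B F4 8F 90 8A F0 9F 97 BA E0 A6 B9 38 DF 8D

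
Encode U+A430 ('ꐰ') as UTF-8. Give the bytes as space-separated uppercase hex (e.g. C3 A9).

U+A430 = 0xA430 = 42032 decimal. In range U+0800–U+FFFF → 3-byte form: 1110xxxx 10xxxxxx 10xxxxxx.
Binary (16 bits): 1010010000110000.
Split 4+6+6: 1010 | 010000 | 110000.
Byte 1: 11101010 = 0xEA.
Byte 2: 10010000 = 0x90.
Byte 3: 10110000 = 0xB0.

EA 90 B0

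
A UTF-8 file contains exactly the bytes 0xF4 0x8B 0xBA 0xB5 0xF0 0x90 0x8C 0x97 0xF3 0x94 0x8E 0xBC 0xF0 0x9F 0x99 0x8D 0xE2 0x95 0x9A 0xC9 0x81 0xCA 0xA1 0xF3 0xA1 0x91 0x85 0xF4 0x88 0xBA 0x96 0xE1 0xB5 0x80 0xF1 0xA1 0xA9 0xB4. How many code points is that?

Byte at offset 0: 0xF4 = 11110100 → 4-byte char (#1). Advance 4.
Byte at offset 4: 0xF0 = 11110000 → 4-byte char (#2). Advance 4.
Byte at offset 8: 0xF3 = 11110011 → 4-byte char (#3). Advance 4.
Byte at offset 12: 0xF0 = 11110000 → 4-byte char (#4). Advance 4.
Byte at offset 16: 0xE2 = 11100010 → 3-byte char (#5). Advance 3.
Byte at offset 19: 0xC9 = 11001001 → 2-byte char (#6). Advance 2.
Byte at offset 21: 0xCA = 11001010 → 2-byte char (#7). Advance 2.
Byte at offset 23: 0xF3 = 11110011 → 4-byte char (#8). Advance 4.
Byte at offset 27: 0xF4 = 11110100 → 4-byte char (#9). Advance 4.
Byte at offset 31: 0xE1 = 11100001 → 3-byte char (#10). Advance 3.
Byte at offset 34: 0xF1 = 11110001 → 4-byte char (#11). Advance 4.
Reached end at offset 38 after 11 code points.

11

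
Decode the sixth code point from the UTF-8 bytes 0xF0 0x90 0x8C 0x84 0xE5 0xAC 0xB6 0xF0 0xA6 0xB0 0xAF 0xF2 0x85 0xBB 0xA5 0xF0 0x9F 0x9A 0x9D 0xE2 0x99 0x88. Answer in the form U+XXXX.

U+2648

Offset 0: leading byte 0xF0 = 11110000 → 4-byte char #1 = F0 90 8C 84.
Offset 4: leading byte 0xE5 = 11100101 → 3-byte char #2 = E5 AC B6.
Offset 7: leading byte 0xF0 = 11110000 → 4-byte char #3 = F0 A6 B0 AF.
Offset 11: leading byte 0xF2 = 11110010 → 4-byte char #4 = F2 85 BB A5.
Offset 15: leading byte 0xF0 = 11110000 → 4-byte char #5 = F0 9F 9A 9D.
Offset 19: leading byte 0xE2 = 11100010 → 3-byte char #6 = E2 99 88.
Leading byte 0xE2 = 11100010 matches 1110xxxx → 3-byte sequence.
Byte 1: 0xE2 = 11100010, payload 0010 (4 bits).
Byte 2: 0x99 = 10011001 (10xxxxxx ✓), payload 011001.
Byte 3: 0x88 = 10001000 (10xxxxxx ✓), payload 001000.
Concatenate: 0010011001001000 = 0x2648 (16 bits → U+2648).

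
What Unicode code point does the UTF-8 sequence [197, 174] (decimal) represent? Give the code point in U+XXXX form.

U+016E

Leading byte 0xC5 = 11000101 matches 110xxxxx → 2-byte sequence.
Byte 1: 0xC5 = 11000101, payload 00101 (5 bits).
Byte 2: 0xAE = 10101110 (10xxxxxx ✓), payload 101110.
Concatenate: 00101101110 = 0x16E (11 bits → U+016E).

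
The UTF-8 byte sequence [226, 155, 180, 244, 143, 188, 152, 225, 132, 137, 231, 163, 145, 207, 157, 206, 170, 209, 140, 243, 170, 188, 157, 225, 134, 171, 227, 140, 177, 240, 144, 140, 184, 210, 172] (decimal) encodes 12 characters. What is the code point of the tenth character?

U+3331

Offset 0: leading byte 0xE2 = 11100010 → 3-byte char #1 = E2 9B B4.
Offset 3: leading byte 0xF4 = 11110100 → 4-byte char #2 = F4 8F BC 98.
Offset 7: leading byte 0xE1 = 11100001 → 3-byte char #3 = E1 84 89.
Offset 10: leading byte 0xE7 = 11100111 → 3-byte char #4 = E7 A3 91.
Offset 13: leading byte 0xCF = 11001111 → 2-byte char #5 = CF 9D.
Offset 15: leading byte 0xCE = 11001110 → 2-byte char #6 = CE AA.
Offset 17: leading byte 0xD1 = 11010001 → 2-byte char #7 = D1 8C.
Offset 19: leading byte 0xF3 = 11110011 → 4-byte char #8 = F3 AA BC 9D.
Offset 23: leading byte 0xE1 = 11100001 → 3-byte char #9 = E1 86 AB.
Offset 26: leading byte 0xE3 = 11100011 → 3-byte char #10 = E3 8C B1.
Leading byte 0xE3 = 11100011 matches 1110xxxx → 3-byte sequence.
Byte 1: 0xE3 = 11100011, payload 0011 (4 bits).
Byte 2: 0x8C = 10001100 (10xxxxxx ✓), payload 001100.
Byte 3: 0xB1 = 10110001 (10xxxxxx ✓), payload 110001.
Concatenate: 0011001100110001 = 0x3331 (16 bits → U+3331).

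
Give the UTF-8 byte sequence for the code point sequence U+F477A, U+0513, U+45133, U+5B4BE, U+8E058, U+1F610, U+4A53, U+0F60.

F3 B4 9D BA D4 93 F1 85 84 B3 F1 9B 92 BE F2 8E 81 98 F0 9F 98 90 E4 A9 93 E0 BD A0

U+F477A: 4-byte form → F3 B4 9D BA.
U+0513: 2-byte form → D4 93.
U+45133: 4-byte form → F1 85 84 B3.
U+5B4BE: 4-byte form → F1 9B 92 BE.
U+8E058: 4-byte form → F2 8E 81 98.
U+1F610: 4-byte form → F0 9F 98 90.
U+4A53: 3-byte form → E4 A9 93.
U+0F60: 3-byte form → E0 BD A0.
Concatenated (28 bytes): F3 B4 9D BA D4 93 F1 85 84 B3 F1 9B 92 BE F2 8E 81 98 F0 9F 98 90 E4 A9 93 E0 BD A0.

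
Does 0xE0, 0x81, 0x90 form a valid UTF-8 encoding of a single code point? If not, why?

invalid (overlong encoding)

Leading byte 0xE0 = 11100000 → 3-byte form.
Continuation bytes all match 10xxxxxx. Payload decodes to 0x50.
But 0x50 < 0x800, the minimum for a 3-byte sequence — this is an overlong encoding.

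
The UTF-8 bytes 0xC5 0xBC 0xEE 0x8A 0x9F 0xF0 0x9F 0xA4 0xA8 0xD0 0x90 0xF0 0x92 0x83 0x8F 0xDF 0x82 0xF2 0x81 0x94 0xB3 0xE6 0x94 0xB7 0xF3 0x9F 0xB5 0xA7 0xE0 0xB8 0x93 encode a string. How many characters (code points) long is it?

Byte at offset 0: 0xC5 = 11000101 → 2-byte char (#1). Advance 2.
Byte at offset 2: 0xEE = 11101110 → 3-byte char (#2). Advance 3.
Byte at offset 5: 0xF0 = 11110000 → 4-byte char (#3). Advance 4.
Byte at offset 9: 0xD0 = 11010000 → 2-byte char (#4). Advance 2.
Byte at offset 11: 0xF0 = 11110000 → 4-byte char (#5). Advance 4.
Byte at offset 15: 0xDF = 11011111 → 2-byte char (#6). Advance 2.
Byte at offset 17: 0xF2 = 11110010 → 4-byte char (#7). Advance 4.
Byte at offset 21: 0xE6 = 11100110 → 3-byte char (#8). Advance 3.
Byte at offset 24: 0xF3 = 11110011 → 4-byte char (#9). Advance 4.
Byte at offset 28: 0xE0 = 11100000 → 3-byte char (#10). Advance 3.
Reached end at offset 31 after 10 code points.

10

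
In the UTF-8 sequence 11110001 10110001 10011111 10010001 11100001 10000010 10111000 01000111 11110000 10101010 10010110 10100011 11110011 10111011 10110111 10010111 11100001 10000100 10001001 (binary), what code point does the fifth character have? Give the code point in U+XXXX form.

U+FBDD7

Offset 0: leading byte 0xF1 = 11110001 → 4-byte char #1 = F1 B1 9F 91.
Offset 4: leading byte 0xE1 = 11100001 → 3-byte char #2 = E1 82 B8.
Offset 7: leading byte 0x47 = 01000111 → 1-byte char #3 = 47.
Offset 8: leading byte 0xF0 = 11110000 → 4-byte char #4 = F0 AA 96 A3.
Offset 12: leading byte 0xF3 = 11110011 → 4-byte char #5 = F3 BB B7 97.
Leading byte 0xF3 = 11110011 matches 11110xxx → 4-byte sequence.
Byte 1: 0xF3 = 11110011, payload 011 (3 bits).
Byte 2: 0xBB = 10111011 (10xxxxxx ✓), payload 111011.
Byte 3: 0xB7 = 10110111 (10xxxxxx ✓), payload 110111.
Byte 4: 0x97 = 10010111 (10xxxxxx ✓), payload 010111.
Concatenate: 011111011110111010111 = 0xFBDD7 (21 bits → U+FBDD7).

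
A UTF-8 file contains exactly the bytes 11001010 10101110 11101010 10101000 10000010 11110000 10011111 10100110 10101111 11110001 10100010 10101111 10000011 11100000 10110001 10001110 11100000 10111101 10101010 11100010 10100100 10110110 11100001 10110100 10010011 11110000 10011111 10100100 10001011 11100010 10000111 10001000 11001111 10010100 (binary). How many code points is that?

Byte at offset 0: 0xCA = 11001010 → 2-byte char (#1). Advance 2.
Byte at offset 2: 0xEA = 11101010 → 3-byte char (#2). Advance 3.
Byte at offset 5: 0xF0 = 11110000 → 4-byte char (#3). Advance 4.
Byte at offset 9: 0xF1 = 11110001 → 4-byte char (#4). Advance 4.
Byte at offset 13: 0xE0 = 11100000 → 3-byte char (#5). Advance 3.
Byte at offset 16: 0xE0 = 11100000 → 3-byte char (#6). Advance 3.
Byte at offset 19: 0xE2 = 11100010 → 3-byte char (#7). Advance 3.
Byte at offset 22: 0xE1 = 11100001 → 3-byte char (#8). Advance 3.
Byte at offset 25: 0xF0 = 11110000 → 4-byte char (#9). Advance 4.
Byte at offset 29: 0xE2 = 11100010 → 3-byte char (#10). Advance 3.
Byte at offset 32: 0xCF = 11001111 → 2-byte char (#11). Advance 2.
Reached end at offset 34 after 11 code points.

11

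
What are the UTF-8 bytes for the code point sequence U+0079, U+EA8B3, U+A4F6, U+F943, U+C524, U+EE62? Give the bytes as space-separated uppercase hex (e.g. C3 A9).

79 F3 AA A2 B3 EA 93 B6 EF A5 83 EC 94 A4 EE B9 A2

U+0079: 1-byte form → 79.
U+EA8B3: 4-byte form → F3 AA A2 B3.
U+A4F6: 3-byte form → EA 93 B6.
U+F943: 3-byte form → EF A5 83.
U+C524: 3-byte form → EC 94 A4.
U+EE62: 3-byte form → EE B9 A2.
Concatenated (17 bytes): 79 F3 AA A2 B3 EA 93 B6 EF A5 83 EC 94 A4 EE B9 A2.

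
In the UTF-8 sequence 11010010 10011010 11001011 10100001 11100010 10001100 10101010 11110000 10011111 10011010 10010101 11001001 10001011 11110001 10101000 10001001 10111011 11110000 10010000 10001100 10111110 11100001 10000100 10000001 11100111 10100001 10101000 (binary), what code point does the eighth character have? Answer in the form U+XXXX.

Offset 0: leading byte 0xD2 = 11010010 → 2-byte char #1 = D2 9A.
Offset 2: leading byte 0xCB = 11001011 → 2-byte char #2 = CB A1.
Offset 4: leading byte 0xE2 = 11100010 → 3-byte char #3 = E2 8C AA.
Offset 7: leading byte 0xF0 = 11110000 → 4-byte char #4 = F0 9F 9A 95.
Offset 11: leading byte 0xC9 = 11001001 → 2-byte char #5 = C9 8B.
Offset 13: leading byte 0xF1 = 11110001 → 4-byte char #6 = F1 A8 89 BB.
Offset 17: leading byte 0xF0 = 11110000 → 4-byte char #7 = F0 90 8C BE.
Offset 21: leading byte 0xE1 = 11100001 → 3-byte char #8 = E1 84 81.
Leading byte 0xE1 = 11100001 matches 1110xxxx → 3-byte sequence.
Byte 1: 0xE1 = 11100001, payload 0001 (4 bits).
Byte 2: 0x84 = 10000100 (10xxxxxx ✓), payload 000100.
Byte 3: 0x81 = 10000001 (10xxxxxx ✓), payload 000001.
Concatenate: 0001000100000001 = 0x1101 (16 bits → U+1101).

U+1101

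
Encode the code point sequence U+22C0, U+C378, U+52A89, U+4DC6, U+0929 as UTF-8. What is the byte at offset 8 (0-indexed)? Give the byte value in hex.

U+22C0 → 3-byte form E2 8B 80 at offsets 0–2.
U+C378 → 3-byte form EC 8D B8 at offsets 3–5.
U+52A89 → 4-byte form F1 92 AA 89 at offsets 6–9.
Offset 8 falls in char 3's range; it's byte 3 of F1 92 AA 89 = 0xAA.

0xAA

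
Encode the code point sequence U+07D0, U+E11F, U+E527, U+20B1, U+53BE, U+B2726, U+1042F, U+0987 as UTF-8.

U+07D0: 2-byte form → DF 90.
U+E11F: 3-byte form → EE 84 9F.
U+E527: 3-byte form → EE 94 A7.
U+20B1: 3-byte form → E2 82 B1.
U+53BE: 3-byte form → E5 8E BE.
U+B2726: 4-byte form → F2 B2 9C A6.
U+1042F: 4-byte form → F0 90 90 AF.
U+0987: 3-byte form → E0 A6 87.
Concatenated (25 bytes): DF 90 EE 84 9F EE 94 A7 E2 82 B1 E5 8E BE F2 B2 9C A6 F0 90 90 AF E0 A6 87.

DF 90 EE 84 9F EE 94 A7 E2 82 B1 E5 8E BE F2 B2 9C A6 F0 90 90 AF E0 A6 87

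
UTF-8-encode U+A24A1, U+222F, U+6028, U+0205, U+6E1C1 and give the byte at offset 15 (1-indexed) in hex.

1-indexed offset 15 is 0-indexed offset 14.
U+A24A1 → 4-byte form F2 A2 92 A1 at offsets 0–3.
U+222F → 3-byte form E2 88 AF at offsets 4–6.
U+6028 → 3-byte form E6 80 A8 at offsets 7–9.
U+0205 → 2-byte form C8 85 at offsets 10–11.
U+6E1C1 → 4-byte form F1 AE 87 81 at offsets 12–15.
Offset 14 falls in char 5's range; it's byte 3 of F1 AE 87 81 = 0x87.

0x87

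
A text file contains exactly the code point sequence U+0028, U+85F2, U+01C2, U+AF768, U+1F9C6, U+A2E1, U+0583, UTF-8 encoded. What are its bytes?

28 E8 97 B2 C7 82 F2 AF 9D A8 F0 9F A7 86 EA 8B A1 D6 83

U+0028: 1-byte form → 28.
U+85F2: 3-byte form → E8 97 B2.
U+01C2: 2-byte form → C7 82.
U+AF768: 4-byte form → F2 AF 9D A8.
U+1F9C6: 4-byte form → F0 9F A7 86.
U+A2E1: 3-byte form → EA 8B A1.
U+0583: 2-byte form → D6 83.
Concatenated (19 bytes): 28 E8 97 B2 C7 82 F2 AF 9D A8 F0 9F A7 86 EA 8B A1 D6 83.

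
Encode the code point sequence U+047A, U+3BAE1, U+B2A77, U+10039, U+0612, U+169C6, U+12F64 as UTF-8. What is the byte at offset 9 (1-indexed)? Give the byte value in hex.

1-indexed offset 9 is 0-indexed offset 8.
U+047A → 2-byte form D1 BA at offsets 0–1.
U+3BAE1 → 4-byte form F0 BB AB A1 at offsets 2–5.
U+B2A77 → 4-byte form F2 B2 A9 B7 at offsets 6–9.
Offset 8 falls in char 3's range; it's byte 3 of F2 B2 A9 B7 = 0xA9.

0xA9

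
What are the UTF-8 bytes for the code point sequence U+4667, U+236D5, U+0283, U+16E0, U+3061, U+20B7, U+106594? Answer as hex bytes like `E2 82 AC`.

E4 99 A7 F0 A3 9B 95 CA 83 E1 9B A0 E3 81 A1 E2 82 B7 F4 86 96 94

U+4667: 3-byte form → E4 99 A7.
U+236D5: 4-byte form → F0 A3 9B 95.
U+0283: 2-byte form → CA 83.
U+16E0: 3-byte form → E1 9B A0.
U+3061: 3-byte form → E3 81 A1.
U+20B7: 3-byte form → E2 82 B7.
U+106594: 4-byte form → F4 86 96 94.
Concatenated (22 bytes): E4 99 A7 F0 A3 9B 95 CA 83 E1 9B A0 E3 81 A1 E2 82 B7 F4 86 96 94.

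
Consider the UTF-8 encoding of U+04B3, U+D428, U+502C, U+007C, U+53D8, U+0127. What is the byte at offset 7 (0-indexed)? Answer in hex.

U+04B3 → 2-byte form D2 B3 at offsets 0–1.
U+D428 → 3-byte form ED 90 A8 at offsets 2–4.
U+502C → 3-byte form E5 80 AC at offsets 5–7.
Offset 7 falls in char 3's range; it's byte 3 of E5 80 AC = 0xAC.

0xAC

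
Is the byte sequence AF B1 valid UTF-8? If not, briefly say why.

Byte 0xAF = 10101111 has the form 10xxxxxx — a continuation byte — but there is no preceding leading byte.

invalid (continuation byte with no leading byte)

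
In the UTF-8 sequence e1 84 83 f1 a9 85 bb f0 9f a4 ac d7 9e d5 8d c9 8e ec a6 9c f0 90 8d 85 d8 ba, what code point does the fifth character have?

U+054D

Offset 0: leading byte 0xE1 = 11100001 → 3-byte char #1 = E1 84 83.
Offset 3: leading byte 0xF1 = 11110001 → 4-byte char #2 = F1 A9 85 BB.
Offset 7: leading byte 0xF0 = 11110000 → 4-byte char #3 = F0 9F A4 AC.
Offset 11: leading byte 0xD7 = 11010111 → 2-byte char #4 = D7 9E.
Offset 13: leading byte 0xD5 = 11010101 → 2-byte char #5 = D5 8D.
Leading byte 0xD5 = 11010101 matches 110xxxxx → 2-byte sequence.
Byte 1: 0xD5 = 11010101, payload 10101 (5 bits).
Byte 2: 0x8D = 10001101 (10xxxxxx ✓), payload 001101.
Concatenate: 10101001101 = 0x54D (11 bits → U+054D).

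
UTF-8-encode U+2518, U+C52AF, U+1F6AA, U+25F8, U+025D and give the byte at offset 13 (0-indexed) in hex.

U+2518 → 3-byte form E2 94 98 at offsets 0–2.
U+C52AF → 4-byte form F3 85 8A AF at offsets 3–6.
U+1F6AA → 4-byte form F0 9F 9A AA at offsets 7–10.
U+25F8 → 3-byte form E2 97 B8 at offsets 11–13.
Offset 13 falls in char 4's range; it's byte 3 of E2 97 B8 = 0xB8.

0xB8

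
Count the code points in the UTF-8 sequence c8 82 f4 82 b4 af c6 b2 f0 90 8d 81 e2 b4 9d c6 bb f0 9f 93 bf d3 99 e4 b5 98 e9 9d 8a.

10

Byte at offset 0: 0xC8 = 11001000 → 2-byte char (#1). Advance 2.
Byte at offset 2: 0xF4 = 11110100 → 4-byte char (#2). Advance 4.
Byte at offset 6: 0xC6 = 11000110 → 2-byte char (#3). Advance 2.
Byte at offset 8: 0xF0 = 11110000 → 4-byte char (#4). Advance 4.
Byte at offset 12: 0xE2 = 11100010 → 3-byte char (#5). Advance 3.
Byte at offset 15: 0xC6 = 11000110 → 2-byte char (#6). Advance 2.
Byte at offset 17: 0xF0 = 11110000 → 4-byte char (#7). Advance 4.
Byte at offset 21: 0xD3 = 11010011 → 2-byte char (#8). Advance 2.
Byte at offset 23: 0xE4 = 11100100 → 3-byte char (#9). Advance 3.
Byte at offset 26: 0xE9 = 11101001 → 3-byte char (#10). Advance 3.
Reached end at offset 29 after 10 code points.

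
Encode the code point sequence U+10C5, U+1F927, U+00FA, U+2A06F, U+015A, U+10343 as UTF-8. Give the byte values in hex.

U+10C5: 3-byte form → E1 83 85.
U+1F927: 4-byte form → F0 9F A4 A7.
U+00FA: 2-byte form → C3 BA.
U+2A06F: 4-byte form → F0 AA 81 AF.
U+015A: 2-byte form → C5 9A.
U+10343: 4-byte form → F0 90 8D 83.
Concatenated (19 bytes): E1 83 85 F0 9F A4 A7 C3 BA F0 AA 81 AF C5 9A F0 90 8D 83.

E1 83 85 F0 9F A4 A7 C3 BA F0 AA 81 AF C5 9A F0 90 8D 83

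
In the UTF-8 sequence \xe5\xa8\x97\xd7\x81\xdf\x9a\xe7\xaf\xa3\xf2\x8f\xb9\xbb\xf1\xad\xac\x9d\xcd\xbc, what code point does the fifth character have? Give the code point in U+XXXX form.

U+8FE7B

Offset 0: leading byte 0xE5 = 11100101 → 3-byte char #1 = E5 A8 97.
Offset 3: leading byte 0xD7 = 11010111 → 2-byte char #2 = D7 81.
Offset 5: leading byte 0xDF = 11011111 → 2-byte char #3 = DF 9A.
Offset 7: leading byte 0xE7 = 11100111 → 3-byte char #4 = E7 AF A3.
Offset 10: leading byte 0xF2 = 11110010 → 4-byte char #5 = F2 8F B9 BB.
Leading byte 0xF2 = 11110010 matches 11110xxx → 4-byte sequence.
Byte 1: 0xF2 = 11110010, payload 010 (3 bits).
Byte 2: 0x8F = 10001111 (10xxxxxx ✓), payload 001111.
Byte 3: 0xB9 = 10111001 (10xxxxxx ✓), payload 111001.
Byte 4: 0xBB = 10111011 (10xxxxxx ✓), payload 111011.
Concatenate: 010001111111001111011 = 0x8FE7B (21 bits → U+8FE7B).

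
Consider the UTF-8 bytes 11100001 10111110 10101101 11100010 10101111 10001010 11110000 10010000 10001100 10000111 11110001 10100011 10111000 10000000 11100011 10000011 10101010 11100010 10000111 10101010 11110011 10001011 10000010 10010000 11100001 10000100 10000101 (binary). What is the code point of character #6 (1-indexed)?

Offset 0: leading byte 0xE1 = 11100001 → 3-byte char #1 = E1 BE AD.
Offset 3: leading byte 0xE2 = 11100010 → 3-byte char #2 = E2 AF 8A.
Offset 6: leading byte 0xF0 = 11110000 → 4-byte char #3 = F0 90 8C 87.
Offset 10: leading byte 0xF1 = 11110001 → 4-byte char #4 = F1 A3 B8 80.
Offset 14: leading byte 0xE3 = 11100011 → 3-byte char #5 = E3 83 AA.
Offset 17: leading byte 0xE2 = 11100010 → 3-byte char #6 = E2 87 AA.
Leading byte 0xE2 = 11100010 matches 1110xxxx → 3-byte sequence.
Byte 1: 0xE2 = 11100010, payload 0010 (4 bits).
Byte 2: 0x87 = 10000111 (10xxxxxx ✓), payload 000111.
Byte 3: 0xAA = 10101010 (10xxxxxx ✓), payload 101010.
Concatenate: 0010000111101010 = 0x21EA (16 bits → U+21EA).

U+21EA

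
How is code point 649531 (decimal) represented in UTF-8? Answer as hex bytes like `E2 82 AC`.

U+9E93B = 0x9E93B = 649531 decimal. In range U+10000–U+10FFFF → 4-byte form: 11110xxx 10xxxxxx 10xxxxxx 10xxxxxx.
Binary (21 bits): 010011110100100111011.
Split 3+6+6+6: 010 | 011110 | 100100 | 111011.
Byte 1: 11110010 = 0xF2.
Byte 2: 10011110 = 0x9E.
Byte 3: 10100100 = 0xA4.
Byte 4: 10111011 = 0xBB.

F2 9E A4 BB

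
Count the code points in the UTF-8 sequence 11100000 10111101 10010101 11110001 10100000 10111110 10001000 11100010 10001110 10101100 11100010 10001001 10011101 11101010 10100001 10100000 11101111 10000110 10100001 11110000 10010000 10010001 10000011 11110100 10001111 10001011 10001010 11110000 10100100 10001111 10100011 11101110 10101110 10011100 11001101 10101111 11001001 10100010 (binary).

Byte at offset 0: 0xE0 = 11100000 → 3-byte char (#1). Advance 3.
Byte at offset 3: 0xF1 = 11110001 → 4-byte char (#2). Advance 4.
Byte at offset 7: 0xE2 = 11100010 → 3-byte char (#3). Advance 3.
Byte at offset 10: 0xE2 = 11100010 → 3-byte char (#4). Advance 3.
Byte at offset 13: 0xEA = 11101010 → 3-byte char (#5). Advance 3.
Byte at offset 16: 0xEF = 11101111 → 3-byte char (#6). Advance 3.
Byte at offset 19: 0xF0 = 11110000 → 4-byte char (#7). Advance 4.
Byte at offset 23: 0xF4 = 11110100 → 4-byte char (#8). Advance 4.
Byte at offset 27: 0xF0 = 11110000 → 4-byte char (#9). Advance 4.
Byte at offset 31: 0xEE = 11101110 → 3-byte char (#10). Advance 3.
Byte at offset 34: 0xCD = 11001101 → 2-byte char (#11). Advance 2.
Byte at offset 36: 0xC9 = 11001001 → 2-byte char (#12). Advance 2.
Reached end at offset 38 after 12 code points.

12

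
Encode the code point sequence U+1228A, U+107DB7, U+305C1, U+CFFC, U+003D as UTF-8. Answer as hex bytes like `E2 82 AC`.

U+1228A: 4-byte form → F0 92 8A 8A.
U+107DB7: 4-byte form → F4 87 B6 B7.
U+305C1: 4-byte form → F0 B0 97 81.
U+CFFC: 3-byte form → EC BF BC.
U+003D: 1-byte form → 3D.
Concatenated (16 bytes): F0 92 8A 8A F4 87 B6 B7 F0 B0 97 81 EC BF BC 3D.

F0 92 8A 8A F4 87 B6 B7 F0 B0 97 81 EC BF BC 3D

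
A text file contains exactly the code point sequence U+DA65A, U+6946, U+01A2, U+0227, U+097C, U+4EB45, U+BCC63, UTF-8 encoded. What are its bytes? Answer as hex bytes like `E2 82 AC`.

U+DA65A: 4-byte form → F3 9A 99 9A.
U+6946: 3-byte form → E6 A5 86.
U+01A2: 2-byte form → C6 A2.
U+0227: 2-byte form → C8 A7.
U+097C: 3-byte form → E0 A5 BC.
U+4EB45: 4-byte form → F1 8E AD 85.
U+BCC63: 4-byte form → F2 BC B1 A3.
Concatenated (22 bytes): F3 9A 99 9A E6 A5 86 C6 A2 C8 A7 E0 A5 BC F1 8E AD 85 F2 BC B1 A3.

F3 9A 99 9A E6 A5 86 C6 A2 C8 A7 E0 A5 BC F1 8E AD 85 F2 BC B1 A3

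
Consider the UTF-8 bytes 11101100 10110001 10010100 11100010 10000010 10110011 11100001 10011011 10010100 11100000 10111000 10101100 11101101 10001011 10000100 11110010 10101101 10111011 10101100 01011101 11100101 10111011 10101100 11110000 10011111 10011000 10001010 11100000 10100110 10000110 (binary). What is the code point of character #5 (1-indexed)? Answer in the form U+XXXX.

Offset 0: leading byte 0xEC = 11101100 → 3-byte char #1 = EC B1 94.
Offset 3: leading byte 0xE2 = 11100010 → 3-byte char #2 = E2 82 B3.
Offset 6: leading byte 0xE1 = 11100001 → 3-byte char #3 = E1 9B 94.
Offset 9: leading byte 0xE0 = 11100000 → 3-byte char #4 = E0 B8 AC.
Offset 12: leading byte 0xED = 11101101 → 3-byte char #5 = ED 8B 84.
Leading byte 0xED = 11101101 matches 1110xxxx → 3-byte sequence.
Byte 1: 0xED = 11101101, payload 1101 (4 bits).
Byte 2: 0x8B = 10001011 (10xxxxxx ✓), payload 001011.
Byte 3: 0x84 = 10000100 (10xxxxxx ✓), payload 000100.
Concatenate: 1101001011000100 = 0xD2C4 (16 bits → U+D2C4).

U+D2C4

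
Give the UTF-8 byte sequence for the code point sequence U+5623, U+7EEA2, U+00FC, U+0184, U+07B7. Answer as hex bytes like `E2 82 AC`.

U+5623: 3-byte form → E5 98 A3.
U+7EEA2: 4-byte form → F1 BE BA A2.
U+00FC: 2-byte form → C3 BC.
U+0184: 2-byte form → C6 84.
U+07B7: 2-byte form → DE B7.
Concatenated (13 bytes): E5 98 A3 F1 BE BA A2 C3 BC C6 84 DE B7.

E5 98 A3 F1 BE BA A2 C3 BC C6 84 DE B7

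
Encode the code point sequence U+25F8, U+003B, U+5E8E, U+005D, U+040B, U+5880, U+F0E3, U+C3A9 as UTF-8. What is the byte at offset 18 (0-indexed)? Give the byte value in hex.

0xA9

U+25F8 → 3-byte form E2 97 B8 at offsets 0–2.
U+003B → 1-byte form 3B at offsets 3–3.
U+5E8E → 3-byte form E5 BA 8E at offsets 4–6.
U+005D → 1-byte form 5D at offsets 7–7.
U+040B → 2-byte form D0 8B at offsets 8–9.
U+5880 → 3-byte form E5 A2 80 at offsets 10–12.
U+F0E3 → 3-byte form EF 83 A3 at offsets 13–15.
U+C3A9 → 3-byte form EC 8E A9 at offsets 16–18.
Offset 18 falls in char 8's range; it's byte 3 of EC 8E A9 = 0xA9.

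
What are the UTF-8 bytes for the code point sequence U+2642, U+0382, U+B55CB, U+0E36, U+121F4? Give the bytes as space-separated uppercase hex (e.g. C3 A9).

E2 99 82 CE 82 F2 B5 97 8B E0 B8 B6 F0 92 87 B4

U+2642: 3-byte form → E2 99 82.
U+0382: 2-byte form → CE 82.
U+B55CB: 4-byte form → F2 B5 97 8B.
U+0E36: 3-byte form → E0 B8 B6.
U+121F4: 4-byte form → F0 92 87 B4.
Concatenated (16 bytes): E2 99 82 CE 82 F2 B5 97 8B E0 B8 B6 F0 92 87 B4.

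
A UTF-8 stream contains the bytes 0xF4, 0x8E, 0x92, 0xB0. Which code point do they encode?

Leading byte 0xF4 = 11110100 matches 11110xxx → 4-byte sequence.
Byte 1: 0xF4 = 11110100, payload 100 (3 bits).
Byte 2: 0x8E = 10001110 (10xxxxxx ✓), payload 001110.
Byte 3: 0x92 = 10010010 (10xxxxxx ✓), payload 010010.
Byte 4: 0xB0 = 10110000 (10xxxxxx ✓), payload 110000.
Concatenate: 100001110010010110000 = 0x10E4B0 (21 bits → U+10E4B0).

U+10E4B0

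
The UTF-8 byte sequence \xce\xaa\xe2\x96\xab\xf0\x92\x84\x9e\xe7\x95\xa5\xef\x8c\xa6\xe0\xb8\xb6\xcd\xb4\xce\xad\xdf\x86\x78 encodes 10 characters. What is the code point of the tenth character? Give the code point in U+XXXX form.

U+0078

Offset 0: leading byte 0xCE = 11001110 → 2-byte char #1 = CE AA.
Offset 2: leading byte 0xE2 = 11100010 → 3-byte char #2 = E2 96 AB.
Offset 5: leading byte 0xF0 = 11110000 → 4-byte char #3 = F0 92 84 9E.
Offset 9: leading byte 0xE7 = 11100111 → 3-byte char #4 = E7 95 A5.
Offset 12: leading byte 0xEF = 11101111 → 3-byte char #5 = EF 8C A6.
Offset 15: leading byte 0xE0 = 11100000 → 3-byte char #6 = E0 B8 B6.
Offset 18: leading byte 0xCD = 11001101 → 2-byte char #7 = CD B4.
Offset 20: leading byte 0xCE = 11001110 → 2-byte char #8 = CE AD.
Offset 22: leading byte 0xDF = 11011111 → 2-byte char #9 = DF 86.
Offset 24: leading byte 0x78 = 01111000 → 1-byte char #10 = 78.
Leading byte 0x78 = 01111000 matches 0xxxxxxx → 1-byte sequence.
Byte 1: 0x78 = 01111000, payload 1111000 (7 bits).
Concatenate: 1111000 = 0x78 (7 bits → U+0078).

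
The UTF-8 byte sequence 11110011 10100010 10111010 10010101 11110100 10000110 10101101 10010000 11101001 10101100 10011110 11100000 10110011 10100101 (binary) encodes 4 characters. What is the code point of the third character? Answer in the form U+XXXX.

U+9B1E

Offset 0: leading byte 0xF3 = 11110011 → 4-byte char #1 = F3 A2 BA 95.
Offset 4: leading byte 0xF4 = 11110100 → 4-byte char #2 = F4 86 AD 90.
Offset 8: leading byte 0xE9 = 11101001 → 3-byte char #3 = E9 AC 9E.
Leading byte 0xE9 = 11101001 matches 1110xxxx → 3-byte sequence.
Byte 1: 0xE9 = 11101001, payload 1001 (4 bits).
Byte 2: 0xAC = 10101100 (10xxxxxx ✓), payload 101100.
Byte 3: 0x9E = 10011110 (10xxxxxx ✓), payload 011110.
Concatenate: 1001101100011110 = 0x9B1E (16 bits → U+9B1E).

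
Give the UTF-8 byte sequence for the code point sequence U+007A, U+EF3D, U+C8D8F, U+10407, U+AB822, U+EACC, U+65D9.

7A EE BC BD F3 88 B6 8F F0 90 90 87 F2 AB A0 A2 EE AB 8C E6 97 99

U+007A: 1-byte form → 7A.
U+EF3D: 3-byte form → EE BC BD.
U+C8D8F: 4-byte form → F3 88 B6 8F.
U+10407: 4-byte form → F0 90 90 87.
U+AB822: 4-byte form → F2 AB A0 A2.
U+EACC: 3-byte form → EE AB 8C.
U+65D9: 3-byte form → E6 97 99.
Concatenated (22 bytes): 7A EE BC BD F3 88 B6 8F F0 90 90 87 F2 AB A0 A2 EE AB 8C E6 97 99.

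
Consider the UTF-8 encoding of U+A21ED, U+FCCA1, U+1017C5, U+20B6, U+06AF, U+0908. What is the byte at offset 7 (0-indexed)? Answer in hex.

0xA1

U+A21ED → 4-byte form F2 A2 87 AD at offsets 0–3.
U+FCCA1 → 4-byte form F3 BC B2 A1 at offsets 4–7.
Offset 7 falls in char 2's range; it's byte 4 of F3 BC B2 A1 = 0xA1.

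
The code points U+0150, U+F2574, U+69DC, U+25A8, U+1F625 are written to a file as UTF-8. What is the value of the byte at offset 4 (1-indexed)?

1-indexed offset 4 is 0-indexed offset 3.
U+0150 → 2-byte form C5 90 at offsets 0–1.
U+F2574 → 4-byte form F3 B2 95 B4 at offsets 2–5.
Offset 3 falls in char 2's range; it's byte 2 of F3 B2 95 B4 = 0xB2.

0xB2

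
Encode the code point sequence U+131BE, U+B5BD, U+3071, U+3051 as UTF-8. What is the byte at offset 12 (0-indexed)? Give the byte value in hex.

U+131BE → 4-byte form F0 93 86 BE at offsets 0–3.
U+B5BD → 3-byte form EB 96 BD at offsets 4–6.
U+3071 → 3-byte form E3 81 B1 at offsets 7–9.
U+3051 → 3-byte form E3 81 91 at offsets 10–12.
Offset 12 falls in char 4's range; it's byte 3 of E3 81 91 = 0x91.

0x91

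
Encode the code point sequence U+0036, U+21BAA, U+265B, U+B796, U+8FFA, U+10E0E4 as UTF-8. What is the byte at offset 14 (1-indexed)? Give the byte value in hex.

0xBA

1-indexed offset 14 is 0-indexed offset 13.
U+0036 → 1-byte form 36 at offsets 0–0.
U+21BAA → 4-byte form F0 A1 AE AA at offsets 1–4.
U+265B → 3-byte form E2 99 9B at offsets 5–7.
U+B796 → 3-byte form EB 9E 96 at offsets 8–10.
U+8FFA → 3-byte form E8 BF BA at offsets 11–13.
Offset 13 falls in char 5's range; it's byte 3 of E8 BF BA = 0xBA.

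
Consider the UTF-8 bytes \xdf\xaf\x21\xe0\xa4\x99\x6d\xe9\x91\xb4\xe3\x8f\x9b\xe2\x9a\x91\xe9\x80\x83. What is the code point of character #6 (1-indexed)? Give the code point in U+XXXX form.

Offset 0: leading byte 0xDF = 11011111 → 2-byte char #1 = DF AF.
Offset 2: leading byte 0x21 = 00100001 → 1-byte char #2 = 21.
Offset 3: leading byte 0xE0 = 11100000 → 3-byte char #3 = E0 A4 99.
Offset 6: leading byte 0x6D = 01101101 → 1-byte char #4 = 6D.
Offset 7: leading byte 0xE9 = 11101001 → 3-byte char #5 = E9 91 B4.
Offset 10: leading byte 0xE3 = 11100011 → 3-byte char #6 = E3 8F 9B.
Leading byte 0xE3 = 11100011 matches 1110xxxx → 3-byte sequence.
Byte 1: 0xE3 = 11100011, payload 0011 (4 bits).
Byte 2: 0x8F = 10001111 (10xxxxxx ✓), payload 001111.
Byte 3: 0x9B = 10011011 (10xxxxxx ✓), payload 011011.
Concatenate: 0011001111011011 = 0x33DB (16 bits → U+33DB).

U+33DB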